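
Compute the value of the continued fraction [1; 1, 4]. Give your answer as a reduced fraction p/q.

Work from the innermost term outward:
Start with 4.
1 + 1/(4/1) = 1 + 1/4 = 5/4
1 + 1/(5/4) = 1 + 4/5 = 9/5

9/5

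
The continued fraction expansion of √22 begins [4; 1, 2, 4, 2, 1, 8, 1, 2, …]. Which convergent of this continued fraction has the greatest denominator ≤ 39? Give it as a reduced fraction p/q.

136/29

List convergents until the denominator exceeds the bound:
a_0 = 4: 4/1  (≤ bound)
a_1 = 1: 5/1  (≤ bound)
a_2 = 2: 14/3  (≤ bound)
a_3 = 4: 61/13  (≤ bound)
a_4 = 2: 136/29  (≤ bound)
a_5 = 1: 197/42  (> 39, stop)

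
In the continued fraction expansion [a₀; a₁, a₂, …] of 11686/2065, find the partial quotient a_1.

Run the Euclidean algorithm, recording each quotient:
11686 = 5·2065 + 1361, so a_0 = 5
2065 = 1·1361 + 704, so a_1 = 1

1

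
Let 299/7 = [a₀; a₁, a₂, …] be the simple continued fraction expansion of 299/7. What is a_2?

⌊299/7⌋ = 42, remainder 5
⌊7/5⌋ = 1, remainder 2
⌊5/2⌋ = 2, remainder 1

2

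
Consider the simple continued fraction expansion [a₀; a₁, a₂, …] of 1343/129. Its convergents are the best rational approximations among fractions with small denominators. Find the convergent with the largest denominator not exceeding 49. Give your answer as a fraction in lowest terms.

177/17

List convergents until the denominator exceeds the bound:
a_0 = 10: 10/1  (≤ bound)
a_1 = 2: 21/2  (≤ bound)
a_2 = 2: 52/5  (≤ bound)
a_3 = 3: 177/17  (≤ bound)
a_4 = 3: 583/56  (> 49, stop)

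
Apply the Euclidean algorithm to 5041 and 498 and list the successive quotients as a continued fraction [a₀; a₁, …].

5041 ÷ 498 → quotient 10, remainder 61
498 ÷ 61 → quotient 8, remainder 10
61 ÷ 10 → quotient 6, remainder 1
10 ÷ 1 → quotient 10, remainder 0

[10; 8, 6, 10]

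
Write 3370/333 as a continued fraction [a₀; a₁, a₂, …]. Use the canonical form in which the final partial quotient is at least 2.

[10; 8, 3, 13]

Repeatedly divide and take the remainder:
3370 = 10·333 + 40, so a_0 = 10
333 = 8·40 + 13, so a_1 = 8
40 = 3·13 + 1, so a_2 = 3
13 = 13·1 + 0, so a_3 = 13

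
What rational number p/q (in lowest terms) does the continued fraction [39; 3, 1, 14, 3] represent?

7105/181

Start with 3.
14 + 1/(3/1) = 14 + 1/3 = 43/3
1 + 1/(43/3) = 1 + 3/43 = 46/43
3 + 1/(46/43) = 3 + 43/46 = 181/46
39 + 1/(181/46) = 39 + 46/181 = 7105/181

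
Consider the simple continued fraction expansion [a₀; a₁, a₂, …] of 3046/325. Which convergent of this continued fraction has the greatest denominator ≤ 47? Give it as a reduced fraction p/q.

List convergents until the denominator exceeds the bound:
a_0 = 9: 9/1  (≤ bound)
a_1 = 2: 19/2  (≤ bound)
a_2 = 1: 28/3  (≤ bound)
a_3 = 2: 75/8  (≤ bound)
a_4 = 5: 403/43  (≤ bound)
a_5 = 2: 881/94  (> 47, stop)

403/43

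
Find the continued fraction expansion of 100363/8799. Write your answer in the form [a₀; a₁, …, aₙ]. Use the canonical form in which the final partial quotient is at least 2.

[11; 2, 2, 6, 14, 3, 6]

Apply division with remainder until the remainder is 0:
100363 ÷ 8799 → quotient 11, remainder 3574
8799 ÷ 3574 → quotient 2, remainder 1651
3574 ÷ 1651 → quotient 2, remainder 272
1651 ÷ 272 → quotient 6, remainder 19
272 ÷ 19 → quotient 14, remainder 6
19 ÷ 6 → quotient 3, remainder 1
6 ÷ 1 → quotient 6, remainder 0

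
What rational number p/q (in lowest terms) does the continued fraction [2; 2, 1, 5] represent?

40/17

a_0 = 2: 2/1
a_1 = 2: 5/2
a_2 = 1: 7/3
a_3 = 5: 40/17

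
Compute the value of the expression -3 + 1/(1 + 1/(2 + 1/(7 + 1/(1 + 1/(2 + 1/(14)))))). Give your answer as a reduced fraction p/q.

-2396/1033

Build up convergents one term at a time:
a_0 = -3: -3/1
a_1 = 1: -2/1
a_2 = 2: -7/3
a_3 = 7: -51/22
a_4 = 1: -58/25
a_5 = 2: -167/72
a_6 = 14: -2396/1033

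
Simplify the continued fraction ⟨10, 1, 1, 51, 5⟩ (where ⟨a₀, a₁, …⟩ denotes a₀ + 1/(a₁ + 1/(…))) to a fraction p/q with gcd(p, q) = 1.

Start with 5.
51 + 1/(5/1) = 51 + 1/5 = 256/5
1 + 1/(256/5) = 1 + 5/256 = 261/256
1 + 1/(261/256) = 1 + 256/261 = 517/261
10 + 1/(517/261) = 10 + 261/517 = 5431/517

5431/517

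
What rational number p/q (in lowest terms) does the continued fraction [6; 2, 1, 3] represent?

70/11

Work from the innermost term outward:
Start with 3.
1 + 1/(3/1) = 1 + 1/3 = 4/3
2 + 1/(4/3) = 2 + 3/4 = 11/4
6 + 1/(11/4) = 6 + 4/11 = 70/11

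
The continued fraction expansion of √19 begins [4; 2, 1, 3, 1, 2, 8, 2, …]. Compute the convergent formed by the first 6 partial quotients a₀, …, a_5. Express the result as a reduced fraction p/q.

Compute successive convergents:
a_0 = 4: 4/1
a_1 = 2: 9/2
a_2 = 1: 13/3
a_3 = 3: 48/11
a_4 = 1: 61/14
a_5 = 2: 170/39

170/39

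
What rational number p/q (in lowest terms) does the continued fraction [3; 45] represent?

136/45

Use the convergent recurrence hₖ = aₖ·hₖ₋₁ + hₖ₋₂ (and likewise for the denominators kₖ):
a_0 = 3: 3/1
a_1 = 45: 136/45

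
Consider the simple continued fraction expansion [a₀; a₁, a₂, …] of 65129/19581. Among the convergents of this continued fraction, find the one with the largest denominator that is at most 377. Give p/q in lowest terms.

153/46

a_0 = 3: 3/1  (≤ bound)
a_1 = 3: 10/3  (≤ bound)
a_2 = 15: 153/46  (≤ bound)
a_3 = 10: 1540/463  (> 377, stop)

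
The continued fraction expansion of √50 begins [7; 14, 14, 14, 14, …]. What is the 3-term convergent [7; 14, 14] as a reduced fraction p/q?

Start with 14.
14 + 1/(14/1) = 14 + 1/14 = 197/14
7 + 1/(197/14) = 7 + 14/197 = 1393/197

1393/197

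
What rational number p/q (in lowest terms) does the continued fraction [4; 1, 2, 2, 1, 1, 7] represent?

607/129

Collapse the nested fraction from the inside out:
Start with 7.
1 + 1/(7/1) = 1 + 1/7 = 8/7
1 + 1/(8/7) = 1 + 7/8 = 15/8
2 + 1/(15/8) = 2 + 8/15 = 38/15
2 + 1/(38/15) = 2 + 15/38 = 91/38
1 + 1/(91/38) = 1 + 38/91 = 129/91
4 + 1/(129/91) = 4 + 91/129 = 607/129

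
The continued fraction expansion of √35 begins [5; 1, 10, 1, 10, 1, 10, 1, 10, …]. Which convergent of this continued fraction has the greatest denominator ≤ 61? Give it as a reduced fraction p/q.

71/12

a_0 = 5: 5/1  (≤ bound)
a_1 = 1: 6/1  (≤ bound)
a_2 = 10: 65/11  (≤ bound)
a_3 = 1: 71/12  (≤ bound)
a_4 = 10: 775/131  (> 61, stop)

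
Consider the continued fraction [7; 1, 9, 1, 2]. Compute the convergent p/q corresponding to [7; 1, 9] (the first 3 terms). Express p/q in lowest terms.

Work from the innermost term outward:
Start with 9.
1 + 1/(9/1) = 1 + 1/9 = 10/9
7 + 1/(10/9) = 7 + 9/10 = 79/10

79/10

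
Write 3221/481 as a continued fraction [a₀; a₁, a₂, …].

[6; 1, 2, 3, 2, 1, 1, 8]

Run the Euclidean algorithm, recording each quotient:
3221 = 6·481 + 335, so a_0 = 6
481 = 1·335 + 146, so a_1 = 1
335 = 2·146 + 43, so a_2 = 2
146 = 3·43 + 17, so a_3 = 3
43 = 2·17 + 9, so a_4 = 2
17 = 1·9 + 8, so a_5 = 1
9 = 1·8 + 1, so a_6 = 1
8 = 8·1 + 0, so a_7 = 8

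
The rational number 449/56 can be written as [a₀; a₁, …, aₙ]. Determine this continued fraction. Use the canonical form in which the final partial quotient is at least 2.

[8; 56]

⌊449/56⌋ = 8, remainder 1
⌊56/1⌋ = 56, remainder 0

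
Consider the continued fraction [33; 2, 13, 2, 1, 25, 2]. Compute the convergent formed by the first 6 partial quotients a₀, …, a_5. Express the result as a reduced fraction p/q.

Compute successive convergents:
a_0 = 33: 33/1
a_1 = 2: 67/2
a_2 = 13: 904/27
a_3 = 2: 1875/56
a_4 = 1: 2779/83
a_5 = 25: 71350/2131

71350/2131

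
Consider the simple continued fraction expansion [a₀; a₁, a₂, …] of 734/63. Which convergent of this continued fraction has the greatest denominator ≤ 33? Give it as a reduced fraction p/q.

a_0 = 11: 11/1  (≤ bound)
a_1 = 1: 12/1  (≤ bound)
a_2 = 1: 23/2  (≤ bound)
a_3 = 1: 35/3  (≤ bound)
a_4 = 6: 233/20  (≤ bound)
a_5 = 3: 734/63  (> 33, stop)

233/20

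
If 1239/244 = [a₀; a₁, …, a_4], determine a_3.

Run the Euclidean algorithm, recording each quotient:
⌊1239/244⌋ = 5, remainder 19
⌊244/19⌋ = 12, remainder 16
⌊19/16⌋ = 1, remainder 3
⌊16/3⌋ = 5, remainder 1

5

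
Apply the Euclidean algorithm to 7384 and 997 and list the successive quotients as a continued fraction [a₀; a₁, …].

[7; 2, 2, 6, 31]

⌊7384/997⌋ = 7, remainder 405
⌊997/405⌋ = 2, remainder 187
⌊405/187⌋ = 2, remainder 31
⌊187/31⌋ = 6, remainder 1
⌊31/1⌋ = 31, remainder 0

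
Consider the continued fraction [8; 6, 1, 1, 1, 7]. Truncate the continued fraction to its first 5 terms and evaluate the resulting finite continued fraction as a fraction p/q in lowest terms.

163/20

Use the convergent recurrence hₖ = aₖ·hₖ₋₁ + hₖ₋₂ (and likewise for the denominators kₖ):
a_0 = 8: 8/1
a_1 = 6: 49/6
a_2 = 1: 57/7
a_3 = 1: 106/13
a_4 = 1: 163/20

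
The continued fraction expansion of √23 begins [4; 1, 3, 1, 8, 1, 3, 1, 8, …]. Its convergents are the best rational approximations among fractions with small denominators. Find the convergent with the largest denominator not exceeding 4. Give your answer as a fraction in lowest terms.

List convergents until the denominator exceeds the bound:
a_0 = 4: 4/1  (≤ bound)
a_1 = 1: 5/1  (≤ bound)
a_2 = 3: 19/4  (≤ bound)
a_3 = 1: 24/5  (> 4, stop)

19/4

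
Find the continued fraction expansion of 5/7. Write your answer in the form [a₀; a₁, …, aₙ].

[0; 1, 2, 2]

Repeatedly divide and take the remainder:
⌊5/7⌋ = 0, remainder 5
⌊7/5⌋ = 1, remainder 2
⌊5/2⌋ = 2, remainder 1
⌊2/1⌋ = 2, remainder 0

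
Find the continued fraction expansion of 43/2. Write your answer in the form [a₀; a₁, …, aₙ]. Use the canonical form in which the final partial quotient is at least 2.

Apply division with remainder until the remainder is 0:
⌊43/2⌋ = 21, remainder 1
⌊2/1⌋ = 2, remainder 0

[21; 2]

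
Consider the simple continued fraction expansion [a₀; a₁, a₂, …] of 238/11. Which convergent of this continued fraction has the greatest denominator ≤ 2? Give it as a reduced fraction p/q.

43/2

a_0 = 21: 21/1  (≤ bound)
a_1 = 1: 22/1  (≤ bound)
a_2 = 1: 43/2  (≤ bound)
a_3 = 1: 65/3  (> 2, stop)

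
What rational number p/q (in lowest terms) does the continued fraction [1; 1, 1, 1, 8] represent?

43/26

Compute successive convergents:
a_0 = 1: 1/1
a_1 = 1: 2/1
a_2 = 1: 3/2
a_3 = 1: 5/3
a_4 = 8: 43/26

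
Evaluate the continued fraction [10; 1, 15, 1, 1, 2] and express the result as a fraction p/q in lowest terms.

Use the convergent recurrence hₖ = aₖ·hₖ₋₁ + hₖ₋₂ (and likewise for the denominators kₖ):
a_0 = 10: 10/1
a_1 = 1: 11/1
a_2 = 15: 175/16
a_3 = 1: 186/17
a_4 = 1: 361/33
a_5 = 2: 908/83

908/83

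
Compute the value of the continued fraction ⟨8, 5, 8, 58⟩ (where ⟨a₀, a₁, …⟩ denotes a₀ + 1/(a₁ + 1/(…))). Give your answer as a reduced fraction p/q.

19529/2383

Collapse the nested fraction from the inside out:
Start with 58.
8 + 1/(58/1) = 8 + 1/58 = 465/58
5 + 1/(465/58) = 5 + 58/465 = 2383/465
8 + 1/(2383/465) = 8 + 465/2383 = 19529/2383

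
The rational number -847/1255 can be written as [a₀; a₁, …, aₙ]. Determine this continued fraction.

[-1; 3, 13, 6, 5]

-847 = -1·1255 + 408, so a_0 = -1
1255 = 3·408 + 31, so a_1 = 3
408 = 13·31 + 5, so a_2 = 13
31 = 6·5 + 1, so a_3 = 6
5 = 5·1 + 0, so a_4 = 5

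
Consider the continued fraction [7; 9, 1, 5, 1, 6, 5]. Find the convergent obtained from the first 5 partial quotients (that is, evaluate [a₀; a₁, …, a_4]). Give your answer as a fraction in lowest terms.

490/69

a_0 = 7: 7/1
a_1 = 9: 64/9
a_2 = 1: 71/10
a_3 = 5: 419/59
a_4 = 1: 490/69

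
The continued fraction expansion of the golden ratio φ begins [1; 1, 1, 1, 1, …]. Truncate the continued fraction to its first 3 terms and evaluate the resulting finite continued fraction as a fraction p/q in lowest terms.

3/2

a_0 = 1: 1/1
a_1 = 1: 2/1
a_2 = 1: 3/2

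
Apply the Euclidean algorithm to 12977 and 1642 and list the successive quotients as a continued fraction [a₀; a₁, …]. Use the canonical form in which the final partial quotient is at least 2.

⌊12977/1642⌋ = 7, remainder 1483
⌊1642/1483⌋ = 1, remainder 159
⌊1483/159⌋ = 9, remainder 52
⌊159/52⌋ = 3, remainder 3
⌊52/3⌋ = 17, remainder 1
⌊3/1⌋ = 3, remainder 0

[7; 1, 9, 3, 17, 3]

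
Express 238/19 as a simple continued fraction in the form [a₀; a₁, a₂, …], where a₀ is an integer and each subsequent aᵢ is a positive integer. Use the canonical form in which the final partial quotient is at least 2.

238 = 12·19 + 10, so a_0 = 12
19 = 1·10 + 9, so a_1 = 1
10 = 1·9 + 1, so a_2 = 1
9 = 9·1 + 0, so a_3 = 9

[12; 1, 1, 9]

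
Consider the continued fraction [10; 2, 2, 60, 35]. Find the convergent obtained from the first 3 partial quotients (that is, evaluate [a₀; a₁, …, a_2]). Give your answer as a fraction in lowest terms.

a_0 = 10: 10/1
a_1 = 2: 21/2
a_2 = 2: 52/5

52/5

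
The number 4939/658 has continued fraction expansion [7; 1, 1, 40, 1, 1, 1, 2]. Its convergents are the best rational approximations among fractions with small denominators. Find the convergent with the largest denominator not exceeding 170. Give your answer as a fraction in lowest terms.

a_0 = 7: 7/1  (≤ bound)
a_1 = 1: 8/1  (≤ bound)
a_2 = 1: 15/2  (≤ bound)
a_3 = 40: 608/81  (≤ bound)
a_4 = 1: 623/83  (≤ bound)
a_5 = 1: 1231/164  (≤ bound)
a_6 = 1: 1854/247  (> 170, stop)

1231/164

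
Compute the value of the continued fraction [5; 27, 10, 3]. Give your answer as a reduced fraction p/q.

4231/840

a_0 = 5: 5/1
a_1 = 27: 136/27
a_2 = 10: 1365/271
a_3 = 3: 4231/840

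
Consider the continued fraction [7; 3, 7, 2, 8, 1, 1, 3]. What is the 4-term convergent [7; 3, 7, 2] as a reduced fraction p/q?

344/47

Compute successive convergents:
a_0 = 7: 7/1
a_1 = 3: 22/3
a_2 = 7: 161/22
a_3 = 2: 344/47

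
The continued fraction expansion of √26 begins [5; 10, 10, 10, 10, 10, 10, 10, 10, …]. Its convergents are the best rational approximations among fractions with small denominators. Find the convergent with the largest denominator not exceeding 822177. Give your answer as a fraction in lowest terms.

List convergents until the denominator exceeds the bound:
a_0 = 5: 5/1  (≤ bound)
a_1 = 10: 51/10  (≤ bound)
a_2 = 10: 515/101  (≤ bound)
a_3 = 10: 5201/1020  (≤ bound)
a_4 = 10: 52525/10301  (≤ bound)
a_5 = 10: 530451/104030  (≤ bound)
a_6 = 10: 5357035/1050601  (> 822177, stop)

530451/104030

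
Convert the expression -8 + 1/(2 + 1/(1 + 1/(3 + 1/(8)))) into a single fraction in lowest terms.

a_0 = -8: -8/1
a_1 = 2: -15/2
a_2 = 1: -23/3
a_3 = 3: -84/11
a_4 = 8: -695/91

-695/91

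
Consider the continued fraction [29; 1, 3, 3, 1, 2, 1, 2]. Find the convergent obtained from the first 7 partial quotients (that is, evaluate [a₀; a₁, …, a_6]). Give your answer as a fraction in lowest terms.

Collapse the nested fraction from the inside out:
Start with 1.
2 + 1/(1/1) = 2 + 1/1 = 3/1
1 + 1/(3/1) = 1 + 1/3 = 4/3
3 + 1/(4/3) = 3 + 3/4 = 15/4
3 + 1/(15/4) = 3 + 4/15 = 49/15
1 + 1/(49/15) = 1 + 15/49 = 64/49
29 + 1/(64/49) = 29 + 49/64 = 1905/64

1905/64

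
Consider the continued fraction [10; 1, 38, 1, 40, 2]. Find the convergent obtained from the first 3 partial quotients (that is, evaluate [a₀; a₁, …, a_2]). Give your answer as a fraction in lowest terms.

428/39

a_0 = 10: 10/1
a_1 = 1: 11/1
a_2 = 38: 428/39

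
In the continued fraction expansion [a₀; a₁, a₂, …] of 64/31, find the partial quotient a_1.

15

64 ÷ 31 → quotient 2, remainder 2
31 ÷ 2 → quotient 15, remainder 1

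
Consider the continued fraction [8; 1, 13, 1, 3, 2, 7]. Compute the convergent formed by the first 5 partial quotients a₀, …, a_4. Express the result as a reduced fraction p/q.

527/59

Start with 3.
1 + 1/(3/1) = 1 + 1/3 = 4/3
13 + 1/(4/3) = 13 + 3/4 = 55/4
1 + 1/(55/4) = 1 + 4/55 = 59/55
8 + 1/(59/55) = 8 + 55/59 = 527/59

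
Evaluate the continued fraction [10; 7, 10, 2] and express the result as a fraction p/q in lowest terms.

Compute successive convergents:
a_0 = 10: 10/1
a_1 = 7: 71/7
a_2 = 10: 720/71
a_3 = 2: 1511/149

1511/149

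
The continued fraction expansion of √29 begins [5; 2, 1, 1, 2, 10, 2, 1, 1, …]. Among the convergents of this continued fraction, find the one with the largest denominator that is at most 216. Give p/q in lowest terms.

727/135

a_0 = 5: 5/1  (≤ bound)
a_1 = 2: 11/2  (≤ bound)
a_2 = 1: 16/3  (≤ bound)
a_3 = 1: 27/5  (≤ bound)
a_4 = 2: 70/13  (≤ bound)
a_5 = 10: 727/135  (≤ bound)
a_6 = 2: 1524/283  (> 216, stop)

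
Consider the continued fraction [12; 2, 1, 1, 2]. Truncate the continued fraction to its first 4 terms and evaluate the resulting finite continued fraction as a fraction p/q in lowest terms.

62/5

Start with 1.
1 + 1/(1/1) = 1 + 1/1 = 2/1
2 + 1/(2/1) = 2 + 1/2 = 5/2
12 + 1/(5/2) = 12 + 2/5 = 62/5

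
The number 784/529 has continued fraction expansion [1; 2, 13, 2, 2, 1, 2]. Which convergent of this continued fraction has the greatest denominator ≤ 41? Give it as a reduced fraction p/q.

a_0 = 1: 1/1  (≤ bound)
a_1 = 2: 3/2  (≤ bound)
a_2 = 13: 40/27  (≤ bound)
a_3 = 2: 83/56  (> 41, stop)

40/27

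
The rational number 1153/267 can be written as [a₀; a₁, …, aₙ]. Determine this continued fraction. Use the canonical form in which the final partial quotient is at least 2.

[4; 3, 7, 12]

1153 ÷ 267 → quotient 4, remainder 85
267 ÷ 85 → quotient 3, remainder 12
85 ÷ 12 → quotient 7, remainder 1
12 ÷ 1 → quotient 12, remainder 0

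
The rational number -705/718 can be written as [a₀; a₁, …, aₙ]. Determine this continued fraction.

[-1; 55, 4, 3]

⌊-705/718⌋ = -1, remainder 13
⌊718/13⌋ = 55, remainder 3
⌊13/3⌋ = 4, remainder 1
⌊3/1⌋ = 3, remainder 0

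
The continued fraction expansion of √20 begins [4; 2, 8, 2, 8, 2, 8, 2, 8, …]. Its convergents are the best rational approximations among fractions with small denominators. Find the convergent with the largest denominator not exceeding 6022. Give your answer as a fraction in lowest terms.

a_0 = 4: 4/1  (≤ bound)
a_1 = 2: 9/2  (≤ bound)
a_2 = 8: 76/17  (≤ bound)
a_3 = 2: 161/36  (≤ bound)
a_4 = 8: 1364/305  (≤ bound)
a_5 = 2: 2889/646  (≤ bound)
a_6 = 8: 24476/5473  (≤ bound)
a_7 = 2: 51841/11592  (> 6022, stop)

24476/5473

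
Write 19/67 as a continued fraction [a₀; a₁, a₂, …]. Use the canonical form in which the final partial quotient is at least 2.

[0; 3, 1, 1, 9]

Repeatedly divide and take the remainder:
19 = 0·67 + 19, so a_0 = 0
67 = 3·19 + 10, so a_1 = 3
19 = 1·10 + 9, so a_2 = 1
10 = 1·9 + 1, so a_3 = 1
9 = 9·1 + 0, so a_4 = 9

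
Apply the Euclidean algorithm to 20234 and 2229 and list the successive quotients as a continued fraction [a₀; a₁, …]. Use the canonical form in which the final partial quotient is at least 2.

Repeatedly divide and take the remainder:
20234 = 9·2229 + 173, so a_0 = 9
2229 = 12·173 + 153, so a_1 = 12
173 = 1·153 + 20, so a_2 = 1
153 = 7·20 + 13, so a_3 = 7
20 = 1·13 + 7, so a_4 = 1
13 = 1·7 + 6, so a_5 = 1
7 = 1·6 + 1, so a_6 = 1
6 = 6·1 + 0, so a_7 = 6

[9; 12, 1, 7, 1, 1, 1, 6]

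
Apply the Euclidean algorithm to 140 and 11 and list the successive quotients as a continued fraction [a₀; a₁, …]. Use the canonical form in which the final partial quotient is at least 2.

[12; 1, 2, 1, 2]

140 ÷ 11 → quotient 12, remainder 8
11 ÷ 8 → quotient 1, remainder 3
8 ÷ 3 → quotient 2, remainder 2
3 ÷ 2 → quotient 1, remainder 1
2 ÷ 1 → quotient 2, remainder 0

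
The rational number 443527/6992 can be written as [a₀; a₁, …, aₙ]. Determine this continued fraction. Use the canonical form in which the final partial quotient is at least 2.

Apply division with remainder until the remainder is 0:
⌊443527/6992⌋ = 63, remainder 3031
⌊6992/3031⌋ = 2, remainder 930
⌊3031/930⌋ = 3, remainder 241
⌊930/241⌋ = 3, remainder 207
⌊241/207⌋ = 1, remainder 34
⌊207/34⌋ = 6, remainder 3
⌊34/3⌋ = 11, remainder 1
⌊3/1⌋ = 3, remainder 0

[63; 2, 3, 3, 1, 6, 11, 3]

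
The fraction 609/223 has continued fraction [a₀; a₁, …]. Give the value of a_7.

8

Apply division with remainder until the remainder is 0:
609 = 2·223 + 163, so a_0 = 2
223 = 1·163 + 60, so a_1 = 1
163 = 2·60 + 43, so a_2 = 2
60 = 1·43 + 17, so a_3 = 1
43 = 2·17 + 9, so a_4 = 2
17 = 1·9 + 8, so a_5 = 1
9 = 1·8 + 1, so a_6 = 1
8 = 8·1 + 0, so a_7 = 8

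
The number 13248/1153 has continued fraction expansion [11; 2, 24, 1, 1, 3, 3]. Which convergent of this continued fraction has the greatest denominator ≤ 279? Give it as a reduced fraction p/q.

a_0 = 11: 11/1  (≤ bound)
a_1 = 2: 23/2  (≤ bound)
a_2 = 24: 563/49  (≤ bound)
a_3 = 1: 586/51  (≤ bound)
a_4 = 1: 1149/100  (≤ bound)
a_5 = 3: 4033/351  (> 279, stop)

1149/100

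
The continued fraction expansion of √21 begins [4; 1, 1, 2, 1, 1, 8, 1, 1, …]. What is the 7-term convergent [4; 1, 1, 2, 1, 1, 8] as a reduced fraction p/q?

472/103

Use the convergent recurrence hₖ = aₖ·hₖ₋₁ + hₖ₋₂ (and likewise for the denominators kₖ):
a_0 = 4: 4/1
a_1 = 1: 5/1
a_2 = 1: 9/2
a_3 = 2: 23/5
a_4 = 1: 32/7
a_5 = 1: 55/12
a_6 = 8: 472/103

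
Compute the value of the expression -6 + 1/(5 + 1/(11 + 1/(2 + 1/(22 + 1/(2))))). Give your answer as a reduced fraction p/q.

a_0 = -6: -6/1
a_1 = 5: -29/5
a_2 = 11: -325/56
a_3 = 2: -679/117
a_4 = 22: -15263/2630
a_5 = 2: -31205/5377

-31205/5377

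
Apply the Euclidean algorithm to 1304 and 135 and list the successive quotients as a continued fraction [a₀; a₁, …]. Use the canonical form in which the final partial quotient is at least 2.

Repeatedly divide and take the remainder:
⌊1304/135⌋ = 9, remainder 89
⌊135/89⌋ = 1, remainder 46
⌊89/46⌋ = 1, remainder 43
⌊46/43⌋ = 1, remainder 3
⌊43/3⌋ = 14, remainder 1
⌊3/1⌋ = 3, remainder 0

[9; 1, 1, 1, 14, 3]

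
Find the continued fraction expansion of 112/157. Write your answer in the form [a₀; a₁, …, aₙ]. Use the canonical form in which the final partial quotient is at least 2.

[0; 1, 2, 2, 22]

⌊112/157⌋ = 0, remainder 112
⌊157/112⌋ = 1, remainder 45
⌊112/45⌋ = 2, remainder 22
⌊45/22⌋ = 2, remainder 1
⌊22/1⌋ = 22, remainder 0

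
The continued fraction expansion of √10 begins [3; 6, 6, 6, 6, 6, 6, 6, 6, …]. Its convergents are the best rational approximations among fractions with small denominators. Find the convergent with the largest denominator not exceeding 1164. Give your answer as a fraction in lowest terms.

a_0 = 3: 3/1  (≤ bound)
a_1 = 6: 19/6  (≤ bound)
a_2 = 6: 117/37  (≤ bound)
a_3 = 6: 721/228  (≤ bound)
a_4 = 6: 4443/1405  (> 1164, stop)

721/228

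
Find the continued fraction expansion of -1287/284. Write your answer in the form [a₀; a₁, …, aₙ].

[-5; 2, 7, 2, 1, 1, 3]

Apply division with remainder until the remainder is 0:
-1287 ÷ 284 → quotient -5, remainder 133
284 ÷ 133 → quotient 2, remainder 18
133 ÷ 18 → quotient 7, remainder 7
18 ÷ 7 → quotient 2, remainder 4
7 ÷ 4 → quotient 1, remainder 3
4 ÷ 3 → quotient 1, remainder 1
3 ÷ 1 → quotient 3, remainder 0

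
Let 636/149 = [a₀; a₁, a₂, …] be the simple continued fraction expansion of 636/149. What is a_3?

2

Apply division with remainder until the remainder is 0:
636 = 4·149 + 40, so a_0 = 4
149 = 3·40 + 29, so a_1 = 3
40 = 1·29 + 11, so a_2 = 1
29 = 2·11 + 7, so a_3 = 2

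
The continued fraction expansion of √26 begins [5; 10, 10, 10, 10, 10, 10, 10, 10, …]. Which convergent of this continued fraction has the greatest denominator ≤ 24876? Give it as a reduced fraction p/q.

52525/10301

List convergents until the denominator exceeds the bound:
a_0 = 5: 5/1  (≤ bound)
a_1 = 10: 51/10  (≤ bound)
a_2 = 10: 515/101  (≤ bound)
a_3 = 10: 5201/1020  (≤ bound)
a_4 = 10: 52525/10301  (≤ bound)
a_5 = 10: 530451/104030  (> 24876, stop)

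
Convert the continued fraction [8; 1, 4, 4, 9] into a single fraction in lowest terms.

1709/194

Compute successive convergents:
a_0 = 8: 8/1
a_1 = 1: 9/1
a_2 = 4: 44/5
a_3 = 4: 185/21
a_4 = 9: 1709/194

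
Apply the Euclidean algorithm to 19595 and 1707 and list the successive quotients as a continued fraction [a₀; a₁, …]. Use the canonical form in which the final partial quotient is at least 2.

[11; 2, 11, 1, 1, 11, 3]

19595 ÷ 1707 → quotient 11, remainder 818
1707 ÷ 818 → quotient 2, remainder 71
818 ÷ 71 → quotient 11, remainder 37
71 ÷ 37 → quotient 1, remainder 34
37 ÷ 34 → quotient 1, remainder 3
34 ÷ 3 → quotient 11, remainder 1
3 ÷ 1 → quotient 3, remainder 0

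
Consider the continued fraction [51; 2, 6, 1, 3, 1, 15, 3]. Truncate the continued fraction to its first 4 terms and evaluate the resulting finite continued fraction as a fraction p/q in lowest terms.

772/15

Start with 1.
6 + 1/(1/1) = 6 + 1/1 = 7/1
2 + 1/(7/1) = 2 + 1/7 = 15/7
51 + 1/(15/7) = 51 + 7/15 = 772/15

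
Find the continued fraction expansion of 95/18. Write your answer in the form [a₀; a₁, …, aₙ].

[5; 3, 1, 1, 2]

⌊95/18⌋ = 5, remainder 5
⌊18/5⌋ = 3, remainder 3
⌊5/3⌋ = 1, remainder 2
⌊3/2⌋ = 1, remainder 1
⌊2/1⌋ = 2, remainder 0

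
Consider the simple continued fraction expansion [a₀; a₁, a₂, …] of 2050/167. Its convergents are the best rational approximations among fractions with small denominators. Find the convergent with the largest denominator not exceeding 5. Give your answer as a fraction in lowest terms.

49/4

List convergents until the denominator exceeds the bound:
a_0 = 12: 12/1  (≤ bound)
a_1 = 3: 37/3  (≤ bound)
a_2 = 1: 49/4  (≤ bound)
a_3 = 1: 86/7  (> 5, stop)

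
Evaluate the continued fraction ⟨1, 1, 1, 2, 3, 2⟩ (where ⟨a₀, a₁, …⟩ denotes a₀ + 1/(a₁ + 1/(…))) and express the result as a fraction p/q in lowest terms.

62/39

Use the convergent recurrence hₖ = aₖ·hₖ₋₁ + hₖ₋₂ (and likewise for the denominators kₖ):
a_0 = 1: 1/1
a_1 = 1: 2/1
a_2 = 1: 3/2
a_3 = 2: 8/5
a_4 = 3: 27/17
a_5 = 2: 62/39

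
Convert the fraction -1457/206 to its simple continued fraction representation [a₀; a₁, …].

-1457 ÷ 206 → quotient -8, remainder 191
206 ÷ 191 → quotient 1, remainder 15
191 ÷ 15 → quotient 12, remainder 11
15 ÷ 11 → quotient 1, remainder 4
11 ÷ 4 → quotient 2, remainder 3
4 ÷ 3 → quotient 1, remainder 1
3 ÷ 1 → quotient 3, remainder 0

[-8; 1, 12, 1, 2, 1, 3]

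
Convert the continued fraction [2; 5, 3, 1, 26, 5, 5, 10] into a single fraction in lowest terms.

a_0 = 2: 2/1
a_1 = 5: 11/5
a_2 = 3: 35/16
a_3 = 1: 46/21
a_4 = 26: 1231/562
a_5 = 5: 6201/2831
a_6 = 5: 32236/14717
a_7 = 10: 328561/150001

328561/150001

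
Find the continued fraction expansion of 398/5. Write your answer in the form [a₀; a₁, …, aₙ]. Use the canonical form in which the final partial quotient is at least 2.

398 = 79·5 + 3, so a_0 = 79
5 = 1·3 + 2, so a_1 = 1
3 = 1·2 + 1, so a_2 = 1
2 = 2·1 + 0, so a_3 = 2

[79; 1, 1, 2]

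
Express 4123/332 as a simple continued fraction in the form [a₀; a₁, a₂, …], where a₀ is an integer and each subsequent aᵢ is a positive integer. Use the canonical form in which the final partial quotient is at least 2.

Run the Euclidean algorithm, recording each quotient:
⌊4123/332⌋ = 12, remainder 139
⌊332/139⌋ = 2, remainder 54
⌊139/54⌋ = 2, remainder 31
⌊54/31⌋ = 1, remainder 23
⌊31/23⌋ = 1, remainder 8
⌊23/8⌋ = 2, remainder 7
⌊8/7⌋ = 1, remainder 1
⌊7/1⌋ = 7, remainder 0

[12; 2, 2, 1, 1, 2, 1, 7]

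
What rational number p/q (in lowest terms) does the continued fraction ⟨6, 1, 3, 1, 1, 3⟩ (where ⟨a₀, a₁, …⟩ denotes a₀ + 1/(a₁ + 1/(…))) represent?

217/32

Start with 3.
1 + 1/(3/1) = 1 + 1/3 = 4/3
1 + 1/(4/3) = 1 + 3/4 = 7/4
3 + 1/(7/4) = 3 + 4/7 = 25/7
1 + 1/(25/7) = 1 + 7/25 = 32/25
6 + 1/(32/25) = 6 + 25/32 = 217/32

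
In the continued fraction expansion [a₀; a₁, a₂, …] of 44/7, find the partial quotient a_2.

2

Run the Euclidean algorithm, recording each quotient:
⌊44/7⌋ = 6, remainder 2
⌊7/2⌋ = 3, remainder 1
⌊2/1⌋ = 2, remainder 0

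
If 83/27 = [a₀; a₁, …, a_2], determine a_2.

2

Repeatedly divide and take the remainder:
83 ÷ 27 → quotient 3, remainder 2
27 ÷ 2 → quotient 13, remainder 1
2 ÷ 1 → quotient 2, remainder 0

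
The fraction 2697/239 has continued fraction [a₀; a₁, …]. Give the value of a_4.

16

Repeatedly divide and take the remainder:
2697 = 11·239 + 68, so a_0 = 11
239 = 3·68 + 35, so a_1 = 3
68 = 1·35 + 33, so a_2 = 1
35 = 1·33 + 2, so a_3 = 1
33 = 16·2 + 1, so a_4 = 16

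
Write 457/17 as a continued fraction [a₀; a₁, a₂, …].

[26; 1, 7, 2]

457 ÷ 17 → quotient 26, remainder 15
17 ÷ 15 → quotient 1, remainder 2
15 ÷ 2 → quotient 7, remainder 1
2 ÷ 1 → quotient 2, remainder 0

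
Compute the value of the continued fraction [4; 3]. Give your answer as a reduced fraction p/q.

Start with 3.
4 + 1/(3/1) = 4 + 1/3 = 13/3

13/3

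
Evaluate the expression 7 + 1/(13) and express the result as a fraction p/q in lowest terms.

Compute successive convergents:
a_0 = 7: 7/1
a_1 = 13: 92/13

92/13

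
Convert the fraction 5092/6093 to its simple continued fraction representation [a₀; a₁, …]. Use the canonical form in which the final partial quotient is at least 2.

[0; 1, 5, 11, 1, 1, 43]

⌊5092/6093⌋ = 0, remainder 5092
⌊6093/5092⌋ = 1, remainder 1001
⌊5092/1001⌋ = 5, remainder 87
⌊1001/87⌋ = 11, remainder 44
⌊87/44⌋ = 1, remainder 43
⌊44/43⌋ = 1, remainder 1
⌊43/1⌋ = 43, remainder 0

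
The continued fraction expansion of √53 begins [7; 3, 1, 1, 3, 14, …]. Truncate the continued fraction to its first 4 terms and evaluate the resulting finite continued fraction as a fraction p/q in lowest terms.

51/7

Start with 1.
1 + 1/(1/1) = 1 + 1/1 = 2/1
3 + 1/(2/1) = 3 + 1/2 = 7/2
7 + 1/(7/2) = 7 + 2/7 = 51/7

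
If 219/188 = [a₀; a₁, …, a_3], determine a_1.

6

219 ÷ 188 → quotient 1, remainder 31
188 ÷ 31 → quotient 6, remainder 2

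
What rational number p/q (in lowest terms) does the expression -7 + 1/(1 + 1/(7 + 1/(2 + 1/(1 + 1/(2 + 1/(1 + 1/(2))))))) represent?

-1536/251

a_0 = -7: -7/1
a_1 = 1: -6/1
a_2 = 7: -49/8
a_3 = 2: -104/17
a_4 = 1: -153/25
a_5 = 2: -410/67
a_6 = 1: -563/92
a_7 = 2: -1536/251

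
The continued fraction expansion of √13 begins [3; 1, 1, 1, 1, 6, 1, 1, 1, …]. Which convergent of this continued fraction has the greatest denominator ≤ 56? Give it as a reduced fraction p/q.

137/38

a_0 = 3: 3/1  (≤ bound)
a_1 = 1: 4/1  (≤ bound)
a_2 = 1: 7/2  (≤ bound)
a_3 = 1: 11/3  (≤ bound)
a_4 = 1: 18/5  (≤ bound)
a_5 = 6: 119/33  (≤ bound)
a_6 = 1: 137/38  (≤ bound)
a_7 = 1: 256/71  (> 56, stop)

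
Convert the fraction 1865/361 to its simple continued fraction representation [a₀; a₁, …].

1865 ÷ 361 → quotient 5, remainder 60
361 ÷ 60 → quotient 6, remainder 1
60 ÷ 1 → quotient 60, remainder 0

[5; 6, 60]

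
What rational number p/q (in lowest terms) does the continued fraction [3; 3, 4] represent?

43/13

a_0 = 3: 3/1
a_1 = 3: 10/3
a_2 = 4: 43/13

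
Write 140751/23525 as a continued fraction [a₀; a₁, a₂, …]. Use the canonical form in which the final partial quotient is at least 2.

140751 = 5·23525 + 23126, so a_0 = 5
23525 = 1·23126 + 399, so a_1 = 1
23126 = 57·399 + 383, so a_2 = 57
399 = 1·383 + 16, so a_3 = 1
383 = 23·16 + 15, so a_4 = 23
16 = 1·15 + 1, so a_5 = 1
15 = 15·1 + 0, so a_6 = 15

[5; 1, 57, 1, 23, 1, 15]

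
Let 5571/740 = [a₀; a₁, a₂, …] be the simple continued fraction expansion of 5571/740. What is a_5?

Repeatedly divide and take the remainder:
⌊5571/740⌋ = 7, remainder 391
⌊740/391⌋ = 1, remainder 349
⌊391/349⌋ = 1, remainder 42
⌊349/42⌋ = 8, remainder 13
⌊42/13⌋ = 3, remainder 3
⌊13/3⌋ = 4, remainder 1

4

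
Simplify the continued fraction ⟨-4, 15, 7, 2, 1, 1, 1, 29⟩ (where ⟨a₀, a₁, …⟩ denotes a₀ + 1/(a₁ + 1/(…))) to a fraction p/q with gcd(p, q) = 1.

a_0 = -4: -4/1
a_1 = 15: -59/15
a_2 = 7: -417/106
a_3 = 2: -893/227
a_4 = 1: -1310/333
a_5 = 1: -2203/560
a_6 = 1: -3513/893
a_7 = 29: -104080/26457

-104080/26457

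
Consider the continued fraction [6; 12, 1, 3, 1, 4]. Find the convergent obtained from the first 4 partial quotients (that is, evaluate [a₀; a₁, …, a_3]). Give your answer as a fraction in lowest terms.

310/51

a_0 = 6: 6/1
a_1 = 12: 73/12
a_2 = 1: 79/13
a_3 = 3: 310/51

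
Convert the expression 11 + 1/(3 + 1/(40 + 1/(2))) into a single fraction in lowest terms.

Start with 2.
40 + 1/(2/1) = 40 + 1/2 = 81/2
3 + 1/(81/2) = 3 + 2/81 = 245/81
11 + 1/(245/81) = 11 + 81/245 = 2776/245

2776/245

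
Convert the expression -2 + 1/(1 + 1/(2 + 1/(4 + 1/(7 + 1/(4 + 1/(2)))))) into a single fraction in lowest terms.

-1141/872

Starting at the tail and folding back:
Start with 2.
4 + 1/(2/1) = 4 + 1/2 = 9/2
7 + 1/(9/2) = 7 + 2/9 = 65/9
4 + 1/(65/9) = 4 + 9/65 = 269/65
2 + 1/(269/65) = 2 + 65/269 = 603/269
1 + 1/(603/269) = 1 + 269/603 = 872/603
-2 + 1/(872/603) = -2 + 603/872 = -1141/872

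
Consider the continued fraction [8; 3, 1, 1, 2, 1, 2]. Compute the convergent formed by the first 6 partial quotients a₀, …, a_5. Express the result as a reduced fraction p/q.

Start with 1.
2 + 1/(1/1) = 2 + 1/1 = 3/1
1 + 1/(3/1) = 1 + 1/3 = 4/3
1 + 1/(4/3) = 1 + 3/4 = 7/4
3 + 1/(7/4) = 3 + 4/7 = 25/7
8 + 1/(25/7) = 8 + 7/25 = 207/25

207/25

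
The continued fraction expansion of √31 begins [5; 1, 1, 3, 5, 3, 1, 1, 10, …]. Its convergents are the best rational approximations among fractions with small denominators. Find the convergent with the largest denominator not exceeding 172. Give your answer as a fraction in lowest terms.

a_0 = 5: 5/1  (≤ bound)
a_1 = 1: 6/1  (≤ bound)
a_2 = 1: 11/2  (≤ bound)
a_3 = 3: 39/7  (≤ bound)
a_4 = 5: 206/37  (≤ bound)
a_5 = 3: 657/118  (≤ bound)
a_6 = 1: 863/155  (≤ bound)
a_7 = 1: 1520/273  (> 172, stop)

863/155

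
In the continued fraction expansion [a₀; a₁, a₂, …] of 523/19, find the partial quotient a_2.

⌊523/19⌋ = 27, remainder 10
⌊19/10⌋ = 1, remainder 9
⌊10/9⌋ = 1, remainder 1

1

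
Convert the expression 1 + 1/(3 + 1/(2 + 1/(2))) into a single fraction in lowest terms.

Compute successive convergents:
a_0 = 1: 1/1
a_1 = 3: 4/3
a_2 = 2: 9/7
a_3 = 2: 22/17

22/17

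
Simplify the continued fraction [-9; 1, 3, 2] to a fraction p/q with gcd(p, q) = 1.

-74/9

a_0 = -9: -9/1
a_1 = 1: -8/1
a_2 = 3: -33/4
a_3 = 2: -74/9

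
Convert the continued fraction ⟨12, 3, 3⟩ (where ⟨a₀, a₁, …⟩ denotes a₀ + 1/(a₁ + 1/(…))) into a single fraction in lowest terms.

Compute successive convergents:
a_0 = 12: 12/1
a_1 = 3: 37/3
a_2 = 3: 123/10

123/10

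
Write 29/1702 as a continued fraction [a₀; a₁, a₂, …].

[0; 58, 1, 2, 4, 2]

Apply division with remainder until the remainder is 0:
⌊29/1702⌋ = 0, remainder 29
⌊1702/29⌋ = 58, remainder 20
⌊29/20⌋ = 1, remainder 9
⌊20/9⌋ = 2, remainder 2
⌊9/2⌋ = 4, remainder 1
⌊2/1⌋ = 2, remainder 0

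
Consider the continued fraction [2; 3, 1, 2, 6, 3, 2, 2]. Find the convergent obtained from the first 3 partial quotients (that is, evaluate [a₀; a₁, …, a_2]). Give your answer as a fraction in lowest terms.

9/4

Compute successive convergents:
a_0 = 2: 2/1
a_1 = 3: 7/3
a_2 = 1: 9/4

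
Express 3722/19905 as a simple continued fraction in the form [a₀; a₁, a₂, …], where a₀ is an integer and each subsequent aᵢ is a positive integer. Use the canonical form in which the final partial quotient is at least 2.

[0; 5, 2, 1, 6, 1, 17, 9]

Repeatedly divide and take the remainder:
3722 = 0·19905 + 3722, so a_0 = 0
19905 = 5·3722 + 1295, so a_1 = 5
3722 = 2·1295 + 1132, so a_2 = 2
1295 = 1·1132 + 163, so a_3 = 1
1132 = 6·163 + 154, so a_4 = 6
163 = 1·154 + 9, so a_5 = 1
154 = 17·9 + 1, so a_6 = 17
9 = 9·1 + 0, so a_7 = 9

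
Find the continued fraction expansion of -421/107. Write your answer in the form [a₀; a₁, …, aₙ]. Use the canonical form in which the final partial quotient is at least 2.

Apply division with remainder until the remainder is 0:
⌊-421/107⌋ = -4, remainder 7
⌊107/7⌋ = 15, remainder 2
⌊7/2⌋ = 3, remainder 1
⌊2/1⌋ = 2, remainder 0

[-4; 15, 3, 2]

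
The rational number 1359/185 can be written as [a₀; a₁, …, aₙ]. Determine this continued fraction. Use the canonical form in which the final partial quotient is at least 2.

Run the Euclidean algorithm, recording each quotient:
1359 ÷ 185 → quotient 7, remainder 64
185 ÷ 64 → quotient 2, remainder 57
64 ÷ 57 → quotient 1, remainder 7
57 ÷ 7 → quotient 8, remainder 1
7 ÷ 1 → quotient 7, remainder 0

[7; 2, 1, 8, 7]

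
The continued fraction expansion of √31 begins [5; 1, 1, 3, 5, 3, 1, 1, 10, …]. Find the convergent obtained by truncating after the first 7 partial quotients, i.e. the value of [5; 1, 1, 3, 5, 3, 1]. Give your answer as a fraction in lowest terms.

Work from the innermost term outward:
Start with 1.
3 + 1/(1/1) = 3 + 1/1 = 4/1
5 + 1/(4/1) = 5 + 1/4 = 21/4
3 + 1/(21/4) = 3 + 4/21 = 67/21
1 + 1/(67/21) = 1 + 21/67 = 88/67
1 + 1/(88/67) = 1 + 67/88 = 155/88
5 + 1/(155/88) = 5 + 88/155 = 863/155

863/155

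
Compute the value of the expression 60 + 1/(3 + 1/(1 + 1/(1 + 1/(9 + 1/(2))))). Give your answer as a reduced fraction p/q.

8500/141

Start with 2.
9 + 1/(2/1) = 9 + 1/2 = 19/2
1 + 1/(19/2) = 1 + 2/19 = 21/19
1 + 1/(21/19) = 1 + 19/21 = 40/21
3 + 1/(40/21) = 3 + 21/40 = 141/40
60 + 1/(141/40) = 60 + 40/141 = 8500/141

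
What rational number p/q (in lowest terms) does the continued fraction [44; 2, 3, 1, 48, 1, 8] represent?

Build up convergents one term at a time:
a_0 = 44: 44/1
a_1 = 2: 89/2
a_2 = 3: 311/7
a_3 = 1: 400/9
a_4 = 48: 19511/439
a_5 = 1: 19911/448
a_6 = 8: 178799/4023

178799/4023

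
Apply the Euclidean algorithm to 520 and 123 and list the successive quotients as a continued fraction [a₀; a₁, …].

[4; 4, 2, 1, 1, 5]

520 ÷ 123 → quotient 4, remainder 28
123 ÷ 28 → quotient 4, remainder 11
28 ÷ 11 → quotient 2, remainder 6
11 ÷ 6 → quotient 1, remainder 5
6 ÷ 5 → quotient 1, remainder 1
5 ÷ 1 → quotient 5, remainder 0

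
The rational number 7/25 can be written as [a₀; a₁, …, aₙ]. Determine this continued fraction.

Run the Euclidean algorithm, recording each quotient:
7 ÷ 25 → quotient 0, remainder 7
25 ÷ 7 → quotient 3, remainder 4
7 ÷ 4 → quotient 1, remainder 3
4 ÷ 3 → quotient 1, remainder 1
3 ÷ 1 → quotient 3, remainder 0

[0; 3, 1, 1, 3]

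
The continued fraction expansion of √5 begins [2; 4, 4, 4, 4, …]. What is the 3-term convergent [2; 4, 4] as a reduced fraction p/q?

38/17

a_0 = 2: 2/1
a_1 = 4: 9/4
a_2 = 4: 38/17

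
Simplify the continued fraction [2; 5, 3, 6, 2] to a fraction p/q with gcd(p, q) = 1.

a_0 = 2: 2/1
a_1 = 5: 11/5
a_2 = 3: 35/16
a_3 = 6: 221/101
a_4 = 2: 477/218

477/218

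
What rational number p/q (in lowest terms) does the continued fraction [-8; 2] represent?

Start with 2.
-8 + 1/(2/1) = -8 + 1/2 = -15/2

-15/2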